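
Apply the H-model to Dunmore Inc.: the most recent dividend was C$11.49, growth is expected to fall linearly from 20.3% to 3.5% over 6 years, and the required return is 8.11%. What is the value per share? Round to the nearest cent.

H-model: P₀ = D₀[(1+g_L) + H(g_S−g_L)]/(r−g_L), with H = 6/2 = 3.
P₀ = 11.49 × [(1+0.035) + 3×(0.203−0.035)] / (0.0811−0.035)
   = 11.49 × 1.5390 / 0.0461 = 383.5816

C$383.58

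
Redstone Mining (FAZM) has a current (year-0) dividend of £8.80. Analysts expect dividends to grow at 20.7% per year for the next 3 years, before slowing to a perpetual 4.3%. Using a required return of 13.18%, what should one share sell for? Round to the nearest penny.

£155.43

Two-stage DDM. Project D₁…D_3 at 0.207, terminal growth 0.043, discount at r = 0.1318.
D_1 = 10.6216
D_2 = 12.8203
D_3 = 15.4741
Terminal value at t=3: TV = D_4/(r−g) = 16.1395/(0.1318−0.043) = 181.7506
P₀ = 10.6216/(1+0.1318)^1 + 12.8203/(1+0.1318)^2 + 15.4741/(1+0.1318)^3 + 181.7506/(1+0.1318)^3 = 155.4284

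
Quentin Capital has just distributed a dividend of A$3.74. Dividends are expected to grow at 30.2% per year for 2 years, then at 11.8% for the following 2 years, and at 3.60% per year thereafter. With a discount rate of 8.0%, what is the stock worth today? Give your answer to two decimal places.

A$158.54

Three-stage DDM. Project D₁…D_4; terminal Gordon value at t=4 with g = 0.036; discount at r = 0.08.
D_1 = 4.8695
D_2 = 6.3401
D_3 = 7.0882
D_4 = 7.9246
TV_4 = 8.2099/(0.08−0.036) = 186.5882
P₀ = Σ Dₜ/(1+r)ᵗ + TV_4/(1+r)^4 = 158.5439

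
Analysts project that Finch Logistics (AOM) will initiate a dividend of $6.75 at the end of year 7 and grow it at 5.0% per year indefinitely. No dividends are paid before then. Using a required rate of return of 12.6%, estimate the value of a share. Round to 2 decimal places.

Deferred-dividend DDM. At t=6 the remaining stream is a growing perpetuity with first payment D_7 = 6.75.
V_6 = D_7/(r−g) = 6.75/(0.126−0.05) = 88.8158
P₀ = V_6/(1+r)^6 = 88.8158/(1+0.126)^6 = 43.5773

$43.58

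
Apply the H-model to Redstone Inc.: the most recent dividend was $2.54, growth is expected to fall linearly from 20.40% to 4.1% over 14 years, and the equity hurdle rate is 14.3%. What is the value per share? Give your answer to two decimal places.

$54.34

H-model: P₀ = D₀[(1+g_L) + H(g_S−g_L)]/(r−g_L), with H = 14/2 = 7.
P₀ = 2.54 × [(1+0.041) + 7×(0.204−0.041)] / (0.143−0.041)
   = 2.54 × 2.1820 / 0.102 = 54.3361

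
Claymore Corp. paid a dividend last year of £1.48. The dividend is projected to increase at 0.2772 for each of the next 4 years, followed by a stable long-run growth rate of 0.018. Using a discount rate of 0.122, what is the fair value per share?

Two-stage DDM. Project D₁…D_4 at 0.2772, terminal growth 0.018, discount at r = 0.122.
D_1 = 1.8903
D_2 = 2.4142
D_3 = 3.0835
D_4 = 3.9382
Terminal value at t=4: TV = D_5/(r−g) = 4.0091/(0.122−0.018) = 38.5489
P₀ = 1.8903/(1+0.122)^1 + 2.4142/(1+0.122)^2 + 3.0835/(1+0.122)^3 + 3.9382/(1+0.122)^4 + 38.5489/(1+0.122)^4 = 32.5948

£32.59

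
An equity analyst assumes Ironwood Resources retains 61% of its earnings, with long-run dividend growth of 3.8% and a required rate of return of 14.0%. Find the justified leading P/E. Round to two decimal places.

3.82

Payout ratio b = 1 − 0.61 = 0.39.
Justified leading P/E = b/(r−g) = 0.39/(0.14−0.038) = 3.8235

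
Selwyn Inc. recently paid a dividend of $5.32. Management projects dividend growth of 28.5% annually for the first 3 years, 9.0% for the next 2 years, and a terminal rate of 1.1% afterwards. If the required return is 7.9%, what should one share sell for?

$177.45

Three-stage DDM. Project D₁…D_5; terminal Gordon value at t=5 with g = 0.011; discount at r = 0.079.
D_1 = 6.8362
D_2 = 8.7845
D_3 = 11.2881
D_4 = 12.3040
D_5 = 13.4114
TV_5 = 13.5589/(0.079−0.011) = 199.3959
P₀ = Σ Dₜ/(1+r)ᵗ + TV_5/(1+r)^5 = 177.4496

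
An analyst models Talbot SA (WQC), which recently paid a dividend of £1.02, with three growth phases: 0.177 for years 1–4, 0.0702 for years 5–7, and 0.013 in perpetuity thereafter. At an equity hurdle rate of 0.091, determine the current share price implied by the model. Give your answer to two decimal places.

£25.88

Three-stage DDM. Project D₁…D_7; terminal Gordon value at t=7 with g = 0.013; discount at r = 0.091.
D_1 = 1.2005
D_2 = 1.4130
D_3 = 1.6631
D_4 = 1.9575
D_5 = 2.0949
D_6 = 2.2420
D_7 = 2.3994
TV_7 = 2.4306/(0.091−0.013) = 31.1613
P₀ = Σ Dₜ/(1+r)ᵗ + TV_7/(1+r)^7 = 25.8762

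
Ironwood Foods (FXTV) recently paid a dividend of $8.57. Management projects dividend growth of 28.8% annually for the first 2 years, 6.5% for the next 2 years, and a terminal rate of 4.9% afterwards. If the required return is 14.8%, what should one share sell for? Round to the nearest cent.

Three-stage DDM. Project D₁…D_4; terminal Gordon value at t=4 with g = 0.049; discount at r = 0.148.
D_1 = 11.0382
D_2 = 14.2172
D_3 = 15.1413
D_4 = 16.1254
TV_4 = 16.9156/(0.148−0.049) = 170.8646
P₀ = Σ Dₜ/(1+r)ᵗ + TV_4/(1+r)^4 = 138.0697

$138.07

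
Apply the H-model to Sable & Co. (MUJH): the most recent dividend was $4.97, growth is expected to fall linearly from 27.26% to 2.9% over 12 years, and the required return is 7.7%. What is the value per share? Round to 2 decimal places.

H-model: P₀ = D₀[(1+g_L) + H(g_S−g_L)]/(r−g_L), with H = 12/2 = 6.
P₀ = 4.97 × [(1+0.029) + 6×(0.2726−0.029)] / (0.077−0.029)
   = 4.97 × 2.4906 / 0.048 = 257.8809

$257.88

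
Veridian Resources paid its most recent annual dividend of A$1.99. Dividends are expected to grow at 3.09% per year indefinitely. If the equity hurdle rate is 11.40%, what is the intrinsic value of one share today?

A$24.69

Gordon growth model: P₀ = D₁/(r − g). D₁ = 1.99 × (1 + 0.0309) = 2.0515.
P₀ = 2.0515 / (0.114 − 0.0309) = 2.0515 / 0.0831 = 24.6870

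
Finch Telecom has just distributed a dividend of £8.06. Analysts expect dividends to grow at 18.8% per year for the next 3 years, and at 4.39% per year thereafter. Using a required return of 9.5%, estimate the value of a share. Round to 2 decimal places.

£238.80

Two-stage DDM. Project D₁…D_3 at 0.188, terminal growth 0.0439, discount at r = 0.095.
D_1 = 9.5753
D_2 = 11.3754
D_3 = 13.5140
Terminal value at t=3: TV = D_4/(r−g) = 14.1073/(0.095−0.0439) = 276.0720
P₀ = 9.5753/(1+0.095)^1 + 11.3754/(1+0.095)^2 + 13.5140/(1+0.095)^3 + 276.0720/(1+0.095)^3 = 238.7961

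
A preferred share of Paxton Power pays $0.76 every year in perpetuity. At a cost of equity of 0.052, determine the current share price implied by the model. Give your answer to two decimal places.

$14.62

Zero-growth DDM (perpetuity): P₀ = D/r = 0.76 / 0.052 = 14.6154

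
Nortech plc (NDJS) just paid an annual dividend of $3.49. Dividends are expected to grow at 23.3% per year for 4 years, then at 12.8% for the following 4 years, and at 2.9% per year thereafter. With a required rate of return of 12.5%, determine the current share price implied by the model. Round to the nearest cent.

Three-stage DDM. Project D₁…D_8; terminal Gordon value at t=8 with g = 0.029; discount at r = 0.125.
D_1 = 4.3032
D_2 = 5.3058
D_3 = 6.5421
D_4 = 8.0664
D_5 = 9.0989
D_6 = 10.2635
D_7 = 11.5772
D_8 = 13.0591
TV_8 = 13.4378/(0.125−0.029) = 139.9775
P₀ = Σ Dₜ/(1+r)ᵗ + TV_8/(1+r)^8 = 92.4810

$92.48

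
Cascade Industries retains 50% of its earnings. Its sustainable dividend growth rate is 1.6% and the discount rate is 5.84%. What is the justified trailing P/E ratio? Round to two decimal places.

11.98

Payout ratio b = 1 − 0.50 = 0.50.
Justified trailing P/E = b(1+g)/(r−g) = 0.50×(1+0.016)/(0.0584−0.016) = 11.9811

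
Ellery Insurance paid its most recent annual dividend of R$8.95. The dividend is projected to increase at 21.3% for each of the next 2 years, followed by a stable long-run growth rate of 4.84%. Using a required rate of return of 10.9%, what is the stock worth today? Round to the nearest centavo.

R$205.74

Two-stage DDM. Project D₁…D_2 at 0.213, terminal growth 0.0484, discount at r = 0.109.
D_1 = 10.8563
D_2 = 13.1688
Terminal value at t=2: TV = D_3/(r−g) = 13.8061/(0.109−0.0484) = 227.8238
P₀ = 10.8563/(1+0.109)^1 + 13.1688/(1+0.109)^2 + 227.8238/(1+0.109)^2 = 205.7371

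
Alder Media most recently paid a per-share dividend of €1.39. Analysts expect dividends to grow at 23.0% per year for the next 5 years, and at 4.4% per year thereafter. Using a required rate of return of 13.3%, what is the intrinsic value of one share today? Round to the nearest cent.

€33.54

Two-stage DDM. Project D₁…D_5 at 0.23, terminal growth 0.044, discount at r = 0.133.
D_1 = 1.7097
D_2 = 2.1029
D_3 = 2.5866
D_4 = 3.1815
D_5 = 3.9133
Terminal value at t=5: TV = D_6/(r−g) = 4.0855/(0.133−0.044) = 45.9040
P₀ = 1.7097/(1+0.133)^1 + 2.1029/(1+0.133)^2 + 2.5866/(1+0.133)^3 + 3.1815/(1+0.133)^4 + 3.9133/(1+0.133)^5 + 45.9040/(1+0.133)^5 = 33.5391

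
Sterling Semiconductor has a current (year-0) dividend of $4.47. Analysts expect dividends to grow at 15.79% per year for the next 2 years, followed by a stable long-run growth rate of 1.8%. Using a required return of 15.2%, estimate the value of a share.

$43.32

Two-stage DDM. Project D₁…D_2 at 0.1579, terminal growth 0.018, discount at r = 0.152.
D_1 = 5.1758
D_2 = 5.9931
Terminal value at t=2: TV = D_3/(r−g) = 6.1009/(0.152−0.018) = 45.5295
P₀ = 5.1758/(1+0.152)^1 + 5.9931/(1+0.152)^2 + 45.5295/(1+0.152)^2 = 43.3162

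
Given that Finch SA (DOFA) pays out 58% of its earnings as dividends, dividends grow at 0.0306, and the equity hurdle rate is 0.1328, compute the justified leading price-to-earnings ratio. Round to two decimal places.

Justified leading P/E = b/(r−g) = 0.58/(0.1328−0.0306) = 5.6751

5.68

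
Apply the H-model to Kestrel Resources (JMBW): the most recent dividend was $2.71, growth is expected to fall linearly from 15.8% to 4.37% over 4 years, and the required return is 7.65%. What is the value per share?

$105.12

H-model: P₀ = D₀[(1+g_L) + H(g_S−g_L)]/(r−g_L), with H = 4/2 = 2.
P₀ = 2.71 × [(1+0.0437) + 2×(0.158−0.0437)] / (0.0765−0.0437)
   = 2.71 × 1.2723 / 0.0328 = 105.1199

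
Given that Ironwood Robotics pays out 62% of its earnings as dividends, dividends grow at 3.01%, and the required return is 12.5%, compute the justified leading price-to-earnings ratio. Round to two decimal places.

Justified leading P/E = b/(r−g) = 0.62/(0.125−0.0301) = 6.5332

6.53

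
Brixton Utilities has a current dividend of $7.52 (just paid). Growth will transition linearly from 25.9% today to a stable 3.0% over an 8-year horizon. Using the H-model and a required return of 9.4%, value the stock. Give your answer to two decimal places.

H-model: P₀ = D₀[(1+g_L) + H(g_S−g_L)]/(r−g_L), with H = 8/2 = 4.
P₀ = 7.52 × [(1+0.03) + 4×(0.259−0.03)] / (0.094−0.03)
   = 7.52 × 1.9460 / 0.064 = 228.6550

$228.66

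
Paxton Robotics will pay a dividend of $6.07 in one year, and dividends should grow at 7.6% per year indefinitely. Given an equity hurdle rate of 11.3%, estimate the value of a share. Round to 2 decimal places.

$164.05

Gordon growth model: P₀ = D₁/(r − g), with D₁ = 6.07 given directly.
P₀ = 6.0700 / (0.113 − 0.076) = 6.0700 / 0.037 = 164.0541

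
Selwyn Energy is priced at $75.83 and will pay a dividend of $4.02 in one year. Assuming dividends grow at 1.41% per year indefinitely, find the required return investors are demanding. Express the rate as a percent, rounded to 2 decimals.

6.71%

Rearranging the constant-growth DDM: r = D₁/P₀ + g.
r = 4.0200 / 75.83 + 0.0141 = 0.05301 + 0.0141 = 0.06711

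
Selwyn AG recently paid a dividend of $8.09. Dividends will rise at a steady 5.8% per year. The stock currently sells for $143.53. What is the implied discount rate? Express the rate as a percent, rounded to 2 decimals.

Rearranging the constant-growth DDM: r = D₁/P₀ + g.
D₁ = 8.09 × (1 + 0.058) = 8.5592.
r = 8.5592 / 143.53 + 0.058 = 0.05963 + 0.058 = 0.11763

11.76%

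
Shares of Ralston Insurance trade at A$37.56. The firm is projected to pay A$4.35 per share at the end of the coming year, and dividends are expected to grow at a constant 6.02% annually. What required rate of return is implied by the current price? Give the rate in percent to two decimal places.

Rearranging the constant-growth DDM: r = D₁/P₀ + g.
r = 4.3500 / 37.56 + 0.0602 = 0.11581 + 0.0602 = 0.17601

17.60%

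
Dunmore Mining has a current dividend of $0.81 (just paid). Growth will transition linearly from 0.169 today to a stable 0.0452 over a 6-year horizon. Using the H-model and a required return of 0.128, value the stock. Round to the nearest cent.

$13.86

H-model: P₀ = D₀[(1+g_L) + H(g_S−g_L)]/(r−g_L), with H = 6/2 = 3.
P₀ = 0.81 × [(1+0.0452) + 3×(0.169−0.0452)] / (0.128−0.0452)
   = 0.81 × 1.4166 / 0.0828 = 13.8580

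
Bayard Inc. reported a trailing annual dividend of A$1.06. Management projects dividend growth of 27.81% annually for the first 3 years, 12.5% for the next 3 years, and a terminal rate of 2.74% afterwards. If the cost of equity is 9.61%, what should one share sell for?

Three-stage DDM. Project D₁…D_6; terminal Gordon value at t=6 with g = 0.0274; discount at r = 0.0961.
D_1 = 1.3548
D_2 = 1.7316
D_3 = 2.2131
D_4 = 2.4897
D_5 = 2.8010
D_6 = 3.1511
TV_6 = 3.2374/(0.0961−0.0274) = 47.1238
P₀ = Σ Dₜ/(1+r)ᵗ + TV_6/(1+r)^6 = 36.8431

A$36.84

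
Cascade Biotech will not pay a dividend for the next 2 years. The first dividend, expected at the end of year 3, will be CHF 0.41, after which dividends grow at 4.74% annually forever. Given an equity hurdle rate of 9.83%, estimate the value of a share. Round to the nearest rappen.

Deferred-dividend DDM. At t=2 the remaining stream is a growing perpetuity with first payment D_3 = 0.41.
V_2 = D_3/(r−g) = 0.41/(0.0983−0.0474) = 8.0550
P₀ = V_2/(1+r)^2 = 8.0550/(1+0.0983)^2 = 6.6777

CHF 6.68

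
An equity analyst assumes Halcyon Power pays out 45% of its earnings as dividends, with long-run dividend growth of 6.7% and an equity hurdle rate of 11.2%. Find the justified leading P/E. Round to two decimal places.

10.00

Justified leading P/E = b/(r−g) = 0.45/(0.112−0.067) = 10.0000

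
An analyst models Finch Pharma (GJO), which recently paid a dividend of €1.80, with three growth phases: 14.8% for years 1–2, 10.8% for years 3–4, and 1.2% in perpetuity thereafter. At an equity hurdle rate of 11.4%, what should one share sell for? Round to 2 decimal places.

Three-stage DDM. Project D₁…D_4; terminal Gordon value at t=4 with g = 0.012; discount at r = 0.114.
D_1 = 2.0664
D_2 = 2.3722
D_3 = 2.6284
D_4 = 2.9123
TV_4 = 2.9472/(0.114−0.012) = 28.8946
P₀ = Σ Dₜ/(1+r)ᵗ + TV_4/(1+r)^4 = 26.3206

€26.32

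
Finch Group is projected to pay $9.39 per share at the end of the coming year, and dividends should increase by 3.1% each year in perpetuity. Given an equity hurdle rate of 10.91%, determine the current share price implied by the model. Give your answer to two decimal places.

$120.23

Gordon growth model: P₀ = D₁/(r − g), with D₁ = 9.39 given directly.
P₀ = 9.3900 / (0.1091 − 0.031) = 9.3900 / 0.0781 = 120.2305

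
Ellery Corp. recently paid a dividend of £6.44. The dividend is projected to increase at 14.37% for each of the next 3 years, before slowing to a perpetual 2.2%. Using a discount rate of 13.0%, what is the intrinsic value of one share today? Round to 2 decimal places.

Two-stage DDM. Project D₁…D_3 at 0.1437, terminal growth 0.022, discount at r = 0.13.
D_1 = 7.3654
D_2 = 8.4238
D_3 = 9.6343
Terminal value at t=3: TV = D_4/(r−g) = 9.8463/(0.13−0.022) = 91.1695
P₀ = 7.3654/(1+0.13)^1 + 8.4238/(1+0.13)^2 + 9.6343/(1+0.13)^3 + 91.1695/(1+0.13)^3 = 82.9773

£82.98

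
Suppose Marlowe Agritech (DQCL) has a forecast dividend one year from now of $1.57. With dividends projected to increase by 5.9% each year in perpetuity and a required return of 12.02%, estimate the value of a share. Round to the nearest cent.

Gordon growth model: P₀ = D₁/(r − g), with D₁ = 1.57 given directly.
P₀ = 1.5700 / (0.1202 − 0.059) = 1.5700 / 0.0612 = 25.6536

$25.65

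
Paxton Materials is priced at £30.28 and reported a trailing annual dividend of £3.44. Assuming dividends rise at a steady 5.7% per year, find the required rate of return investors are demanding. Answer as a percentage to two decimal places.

17.71%

Rearranging the constant-growth DDM: r = D₁/P₀ + g.
D₁ = 3.44 × (1 + 0.057) = 3.6361.
r = 3.6361 / 30.28 + 0.057 = 0.12008 + 0.057 = 0.17708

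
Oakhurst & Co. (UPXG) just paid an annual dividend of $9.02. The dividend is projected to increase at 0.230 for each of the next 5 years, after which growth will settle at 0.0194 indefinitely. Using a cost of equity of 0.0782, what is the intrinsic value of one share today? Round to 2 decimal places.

Two-stage DDM. Project D₁…D_5 at 0.23, terminal growth 0.0194, discount at r = 0.0782.
D_1 = 11.0946
D_2 = 13.6464
D_3 = 16.7850
D_4 = 20.6456
D_5 = 25.3941
Terminal value at t=5: TV = D_6/(r−g) = 25.8867/(0.0782−0.0194) = 440.2500
P₀ = 11.0946/(1+0.0782)^1 + 13.6464/(1+0.0782)^2 + 16.7850/(1+0.0782)^3 + 20.6456/(1+0.0782)^4 + 25.3941/(1+0.0782)^5 + 440.2500/(1+0.0782)^5 = 370.2603

$370.26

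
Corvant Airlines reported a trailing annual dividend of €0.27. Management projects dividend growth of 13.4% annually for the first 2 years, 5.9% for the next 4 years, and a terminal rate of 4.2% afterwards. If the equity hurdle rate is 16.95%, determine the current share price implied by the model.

Three-stage DDM. Project D₁…D_6; terminal Gordon value at t=6 with g = 0.042; discount at r = 0.1695.
D_1 = 0.3062
D_2 = 0.3472
D_3 = 0.3677
D_4 = 0.3894
D_5 = 0.4124
D_6 = 0.4367
TV_6 = 0.4550/(0.1695−0.042) = 3.5689
P₀ = Σ Dₜ/(1+r)ᵗ + TV_6/(1+r)^6 = 2.7077

€2.71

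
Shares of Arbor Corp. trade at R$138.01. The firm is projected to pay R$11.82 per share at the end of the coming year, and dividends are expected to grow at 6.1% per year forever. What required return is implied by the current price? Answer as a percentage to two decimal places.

Rearranging the constant-growth DDM: r = D₁/P₀ + g.
r = 11.8200 / 138.01 + 0.061 = 0.08565 + 0.061 = 0.14665

14.66%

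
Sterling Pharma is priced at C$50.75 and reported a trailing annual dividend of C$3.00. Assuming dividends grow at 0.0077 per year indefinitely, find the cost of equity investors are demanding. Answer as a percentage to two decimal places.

6.73%

Rearranging the constant-growth DDM: r = D₁/P₀ + g.
D₁ = 3.00 × (1 + 0.0077) = 3.0231.
r = 3.0231 / 50.75 + 0.0077 = 0.05957 + 0.0077 = 0.06727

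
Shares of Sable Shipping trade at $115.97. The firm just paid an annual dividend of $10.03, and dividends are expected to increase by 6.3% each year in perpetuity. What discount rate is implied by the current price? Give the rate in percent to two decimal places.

Rearranging the constant-growth DDM: r = D₁/P₀ + g.
D₁ = 10.03 × (1 + 0.063) = 10.6619.
r = 10.6619 / 115.97 + 0.063 = 0.09194 + 0.063 = 0.15494

15.49%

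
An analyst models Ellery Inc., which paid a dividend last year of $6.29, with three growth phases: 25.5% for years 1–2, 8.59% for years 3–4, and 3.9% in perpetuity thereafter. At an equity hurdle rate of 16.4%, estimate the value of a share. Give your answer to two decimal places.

$80.17

Three-stage DDM. Project D₁…D_4; terminal Gordon value at t=4 with g = 0.039; discount at r = 0.164.
D_1 = 7.8939
D_2 = 9.9069
D_3 = 10.7579
D_4 = 11.6820
TV_4 = 12.1376/(0.164−0.039) = 97.1009
P₀ = Σ Dₜ/(1+r)ᵗ + TV_4/(1+r)^4 = 80.1733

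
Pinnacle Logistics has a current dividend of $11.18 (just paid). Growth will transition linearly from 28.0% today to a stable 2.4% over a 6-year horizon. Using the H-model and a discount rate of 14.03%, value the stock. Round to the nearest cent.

$172.27

H-model: P₀ = D₀[(1+g_L) + H(g_S−g_L)]/(r−g_L), with H = 6/2 = 3.
P₀ = 11.18 × [(1+0.024) + 3×(0.28−0.024)] / (0.1403−0.024)
   = 11.18 × 1.7920 / 0.1163 = 172.2662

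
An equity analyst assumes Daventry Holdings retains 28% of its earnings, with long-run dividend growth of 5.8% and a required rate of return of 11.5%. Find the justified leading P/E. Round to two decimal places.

12.63

Payout ratio b = 1 − 0.28 = 0.72.
Justified leading P/E = b/(r−g) = 0.72/(0.115−0.058) = 12.6316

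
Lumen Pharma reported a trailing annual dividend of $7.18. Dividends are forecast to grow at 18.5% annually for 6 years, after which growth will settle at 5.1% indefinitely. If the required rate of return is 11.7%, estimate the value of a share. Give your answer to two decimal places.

Two-stage DDM. Project D₁…D_6 at 0.185, terminal growth 0.051, discount at r = 0.117.
D_1 = 8.5083
D_2 = 10.0823
D_3 = 11.9476
D_4 = 14.1579
D_5 = 16.7771
D_6 = 19.8808
Terminal value at t=6: TV = D_7/(r−g) = 20.8948/(0.117−0.051) = 316.5872
P₀ = 8.5083/(1+0.117)^1 + 10.0823/(1+0.117)^2 + 11.9476/(1+0.117)^3 + 14.1579/(1+0.117)^4 + 16.7771/(1+0.117)^5 + 19.8808/(1+0.117)^6 + 316.5872/(1+0.117)^6 = 216.2442

$216.24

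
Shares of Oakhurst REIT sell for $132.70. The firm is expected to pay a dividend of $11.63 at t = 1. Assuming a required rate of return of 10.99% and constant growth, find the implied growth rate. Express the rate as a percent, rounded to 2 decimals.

From P₀ = D₁/(r − g), the implied growth is g = r − D₁/P₀.
g = 0.1099 − 11.63/132.70 = 0.1099 − 0.08764 = 0.02226

2.23%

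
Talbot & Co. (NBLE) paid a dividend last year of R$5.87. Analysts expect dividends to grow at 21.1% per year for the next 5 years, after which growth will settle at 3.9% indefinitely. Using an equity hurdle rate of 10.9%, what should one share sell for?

Two-stage DDM. Project D₁…D_5 at 0.211, terminal growth 0.039, discount at r = 0.109.
D_1 = 7.1086
D_2 = 8.6085
D_3 = 10.4249
D_4 = 12.6245
D_5 = 15.2883
Terminal value at t=5: TV = D_6/(r−g) = 15.8845/(0.109−0.039) = 226.9219
P₀ = 7.1086/(1+0.109)^1 + 8.6085/(1+0.109)^2 + 10.4249/(1+0.109)^3 + 12.6245/(1+0.109)^4 + 15.2883/(1+0.109)^5 + 226.9219/(1+0.109)^5 = 173.7879

R$173.79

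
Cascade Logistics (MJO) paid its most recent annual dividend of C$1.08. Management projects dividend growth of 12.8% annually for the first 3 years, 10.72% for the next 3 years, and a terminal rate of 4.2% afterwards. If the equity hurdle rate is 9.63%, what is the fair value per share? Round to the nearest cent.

Three-stage DDM. Project D₁…D_6; terminal Gordon value at t=6 with g = 0.042; discount at r = 0.0963.
D_1 = 1.2182
D_2 = 1.3742
D_3 = 1.5501
D_4 = 1.7162
D_5 = 1.9002
D_6 = 2.1039
TV_6 = 2.1923/(0.0963−0.042) = 40.3736
P₀ = Σ Dₜ/(1+r)ᵗ + TV_6/(1+r)^6 = 30.2862

C$30.29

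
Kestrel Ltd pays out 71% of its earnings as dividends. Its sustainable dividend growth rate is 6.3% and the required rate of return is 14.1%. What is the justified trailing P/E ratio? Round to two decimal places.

9.68

Justified trailing P/E = b(1+g)/(r−g) = 0.71×(1+0.063)/(0.141−0.063) = 9.6760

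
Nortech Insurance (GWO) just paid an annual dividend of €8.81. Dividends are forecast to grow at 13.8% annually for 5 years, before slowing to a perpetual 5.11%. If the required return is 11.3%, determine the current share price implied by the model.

€214.28

Two-stage DDM. Project D₁…D_5 at 0.138, terminal growth 0.0511, discount at r = 0.113.
D_1 = 10.0258
D_2 = 11.4093
D_3 = 12.9838
D_4 = 14.7756
D_5 = 16.8146
Terminal value at t=5: TV = D_6/(r−g) = 17.6739/(0.113−0.0511) = 285.5227
P₀ = 10.0258/(1+0.113)^1 + 11.4093/(1+0.113)^2 + 12.9838/(1+0.113)^3 + 14.7756/(1+0.113)^4 + 16.8146/(1+0.113)^5 + 285.5227/(1+0.113)^5 = 214.2812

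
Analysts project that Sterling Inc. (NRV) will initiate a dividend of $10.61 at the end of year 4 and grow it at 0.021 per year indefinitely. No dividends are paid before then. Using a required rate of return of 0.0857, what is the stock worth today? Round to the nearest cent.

$128.14

Deferred-dividend DDM. At t=3 the remaining stream is a growing perpetuity with first payment D_4 = 10.61.
V_3 = D_4/(r−g) = 10.61/(0.0857−0.021) = 163.9876
P₀ = V_3/(1+r)^3 = 163.9876/(1+0.0857)^3 = 128.1391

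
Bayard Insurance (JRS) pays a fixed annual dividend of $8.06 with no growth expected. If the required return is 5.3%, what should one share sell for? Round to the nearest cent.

Zero-growth DDM (perpetuity): P₀ = D/r = 8.06 / 0.053 = 152.0755

$152.08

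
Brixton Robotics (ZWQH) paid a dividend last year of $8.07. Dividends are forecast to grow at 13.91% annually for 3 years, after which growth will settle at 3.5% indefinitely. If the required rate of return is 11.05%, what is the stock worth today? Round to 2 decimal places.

Two-stage DDM. Project D₁…D_3 at 0.1391, terminal growth 0.035, discount at r = 0.1105.
D_1 = 9.1925
D_2 = 10.4712
D_3 = 11.9278
Terminal value at t=3: TV = D_4/(r−g) = 12.3452/(0.1105−0.035) = 163.5131
P₀ = 9.1925/(1+0.1105)^1 + 10.4712/(1+0.1105)^2 + 11.9278/(1+0.1105)^3 + 163.5131/(1+0.1105)^3 = 144.8765

$144.88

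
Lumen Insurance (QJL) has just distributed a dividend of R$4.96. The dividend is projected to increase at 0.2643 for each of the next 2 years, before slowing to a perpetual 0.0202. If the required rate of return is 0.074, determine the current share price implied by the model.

Two-stage DDM. Project D₁…D_2 at 0.2643, terminal growth 0.0202, discount at r = 0.074.
D_1 = 6.2709
D_2 = 7.9283
Terminal value at t=2: TV = D_3/(r−g) = 8.0885/(0.074−0.0202) = 150.3436
P₀ = 6.2709/(1+0.074)^1 + 7.9283/(1+0.074)^2 + 150.3436/(1+0.074)^2 = 143.0519

R$143.05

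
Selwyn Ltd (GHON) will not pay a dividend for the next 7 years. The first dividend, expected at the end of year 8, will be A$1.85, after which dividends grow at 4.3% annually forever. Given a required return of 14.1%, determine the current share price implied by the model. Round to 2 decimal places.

A$7.50

Deferred-dividend DDM. At t=7 the remaining stream is a growing perpetuity with first payment D_8 = 1.85.
V_7 = D_8/(r−g) = 1.85/(0.141−0.043) = 18.8776
P₀ = V_7/(1+r)^7 = 18.8776/(1+0.141)^7 = 7.4980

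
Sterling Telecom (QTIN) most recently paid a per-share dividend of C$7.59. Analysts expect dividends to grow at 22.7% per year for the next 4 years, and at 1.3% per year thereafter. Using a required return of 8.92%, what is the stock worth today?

C$203.75

Two-stage DDM. Project D₁…D_4 at 0.227, terminal growth 0.013, discount at r = 0.0892.
D_1 = 9.3129
D_2 = 11.4270
D_3 = 14.0209
D_4 = 17.2036
Terminal value at t=4: TV = D_5/(r−g) = 17.4273/(0.0892−0.013) = 228.7044
P₀ = 9.3129/(1+0.0892)^1 + 11.4270/(1+0.0892)^2 + 14.0209/(1+0.0892)^3 + 17.2036/(1+0.0892)^4 + 228.7044/(1+0.0892)^4 = 203.7526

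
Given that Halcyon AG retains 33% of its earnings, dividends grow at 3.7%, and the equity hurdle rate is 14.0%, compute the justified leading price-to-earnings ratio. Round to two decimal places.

6.50

Payout ratio b = 1 − 0.33 = 0.67.
Justified leading P/E = b/(r−g) = 0.67/(0.14−0.037) = 6.5049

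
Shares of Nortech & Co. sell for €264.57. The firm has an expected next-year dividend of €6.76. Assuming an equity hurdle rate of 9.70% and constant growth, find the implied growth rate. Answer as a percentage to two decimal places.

From P₀ = D₁/(r − g), the implied growth is g = r − D₁/P₀.
g = 0.097 − 6.76/264.57 = 0.097 − 0.02555 = 0.07145

7.14%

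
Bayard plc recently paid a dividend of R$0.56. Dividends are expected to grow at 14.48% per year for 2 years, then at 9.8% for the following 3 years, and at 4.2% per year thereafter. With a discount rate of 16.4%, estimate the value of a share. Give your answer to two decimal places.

Three-stage DDM. Project D₁…D_5; terminal Gordon value at t=5 with g = 0.042; discount at r = 0.164.
D_1 = 0.6411
D_2 = 0.7339
D_3 = 0.8058
D_4 = 0.8848
D_5 = 0.9715
TV_5 = 1.0123/(0.164−0.042) = 8.2978
P₀ = Σ Dₜ/(1+r)ᵗ + TV_5/(1+r)^5 = 6.4233

R$6.42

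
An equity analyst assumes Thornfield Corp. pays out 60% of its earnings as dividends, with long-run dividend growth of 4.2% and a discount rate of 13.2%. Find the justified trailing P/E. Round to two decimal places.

Justified trailing P/E = b(1+g)/(r−g) = 0.60×(1+0.042)/(0.132−0.042) = 6.9467

6.95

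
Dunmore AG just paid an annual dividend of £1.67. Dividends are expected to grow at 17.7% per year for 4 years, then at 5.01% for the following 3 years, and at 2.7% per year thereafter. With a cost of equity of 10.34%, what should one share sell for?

£38.80

Three-stage DDM. Project D₁…D_7; terminal Gordon value at t=7 with g = 0.027; discount at r = 0.1034.
D_1 = 1.9656
D_2 = 2.3135
D_3 = 2.7230
D_4 = 3.2050
D_5 = 3.3655
D_6 = 3.5341
D_7 = 3.7112
TV_7 = 3.8114/(0.1034−0.027) = 49.8875
P₀ = Σ Dₜ/(1+r)ᵗ + TV_7/(1+r)^7 = 38.8036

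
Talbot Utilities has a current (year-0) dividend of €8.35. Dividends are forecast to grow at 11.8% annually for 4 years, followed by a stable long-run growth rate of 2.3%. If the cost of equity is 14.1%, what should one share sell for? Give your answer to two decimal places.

Two-stage DDM. Project D₁…D_4 at 0.118, terminal growth 0.023, discount at r = 0.141.
D_1 = 9.3353
D_2 = 10.4369
D_3 = 11.6684
D_4 = 13.0453
Terminal value at t=4: TV = D_5/(r−g) = 13.3453/(0.141−0.023) = 113.0960
P₀ = 9.3353/(1+0.141)^1 + 10.4369/(1+0.141)^2 + 11.6684/(1+0.141)^3 + 13.0453/(1+0.141)^4 + 113.0960/(1+0.141)^4 = 98.4779

€98.48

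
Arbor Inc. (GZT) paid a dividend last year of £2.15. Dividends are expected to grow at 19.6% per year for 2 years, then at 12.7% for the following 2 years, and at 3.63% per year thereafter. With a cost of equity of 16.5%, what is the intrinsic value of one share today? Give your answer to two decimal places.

£25.86

Three-stage DDM. Project D₁…D_4; terminal Gordon value at t=4 with g = 0.0363; discount at r = 0.165.
D_1 = 2.5714
D_2 = 3.0754
D_3 = 3.4660
D_4 = 3.9061
TV_4 = 4.0479/(0.165−0.0363) = 31.4525
P₀ = Σ Dₜ/(1+r)ᵗ + TV_4/(1+r)^4 = 25.8604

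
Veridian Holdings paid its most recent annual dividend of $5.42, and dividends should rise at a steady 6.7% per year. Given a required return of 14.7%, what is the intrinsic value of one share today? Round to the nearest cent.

$72.29

Gordon growth model: P₀ = D₁/(r − g). D₁ = 5.42 × (1 + 0.067) = 5.7831.
P₀ = 5.7831 / (0.147 − 0.067) = 5.7831 / 0.08 = 72.2893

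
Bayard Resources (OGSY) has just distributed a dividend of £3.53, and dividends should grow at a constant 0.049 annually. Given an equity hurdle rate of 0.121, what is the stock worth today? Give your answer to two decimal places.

Gordon growth model: P₀ = D₁/(r − g). D₁ = 3.53 × (1 + 0.049) = 3.7030.
P₀ = 3.7030 / (0.121 − 0.049) = 3.7030 / 0.072 = 51.4301

£51.43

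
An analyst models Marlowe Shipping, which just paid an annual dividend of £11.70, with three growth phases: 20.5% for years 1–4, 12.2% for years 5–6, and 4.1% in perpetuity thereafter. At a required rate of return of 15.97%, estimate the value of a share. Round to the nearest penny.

Three-stage DDM. Project D₁…D_6; terminal Gordon value at t=6 with g = 0.041; discount at r = 0.1597.
D_1 = 14.0985
D_2 = 16.9887
D_3 = 20.4714
D_4 = 24.6680
D_5 = 27.6775
D_6 = 31.0542
TV_6 = 32.3274/(0.1597−0.041) = 272.3452
P₀ = Σ Dₜ/(1+r)ᵗ + TV_6/(1+r)^6 = 189.4683

£189.47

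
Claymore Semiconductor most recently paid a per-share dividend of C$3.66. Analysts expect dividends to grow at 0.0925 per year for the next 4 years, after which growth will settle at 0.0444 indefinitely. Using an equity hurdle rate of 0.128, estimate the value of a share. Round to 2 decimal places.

Two-stage DDM. Project D₁…D_4 at 0.0925, terminal growth 0.0444, discount at r = 0.128.
D_1 = 3.9986
D_2 = 4.3684
D_3 = 4.7725
D_4 = 5.2140
Terminal value at t=4: TV = D_5/(r−g) = 5.4454/(0.128−0.0444) = 65.1370
P₀ = 3.9986/(1+0.128)^1 + 4.3684/(1+0.128)^2 + 4.7725/(1+0.128)^3 + 5.2140/(1+0.128)^4 + 65.1370/(1+0.128)^4 = 53.7576

C$53.76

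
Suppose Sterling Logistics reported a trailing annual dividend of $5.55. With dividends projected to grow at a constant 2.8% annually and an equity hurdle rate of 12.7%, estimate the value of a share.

Gordon growth model: P₀ = D₁/(r − g). D₁ = 5.55 × (1 + 0.028) = 5.7054.
P₀ = 5.7054 / (0.127 − 0.028) = 5.7054 / 0.099 = 57.6303

$57.63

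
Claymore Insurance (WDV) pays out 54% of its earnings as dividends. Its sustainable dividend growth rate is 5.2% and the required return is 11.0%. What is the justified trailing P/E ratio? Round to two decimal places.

9.79

Justified trailing P/E = b(1+g)/(r−g) = 0.54×(1+0.052)/(0.11−0.052) = 9.7945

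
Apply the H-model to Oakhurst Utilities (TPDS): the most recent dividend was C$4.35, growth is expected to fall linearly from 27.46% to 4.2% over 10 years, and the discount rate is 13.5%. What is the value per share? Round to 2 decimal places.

C$103.14

H-model: P₀ = D₀[(1+g_L) + H(g_S−g_L)]/(r−g_L), with H = 10/2 = 5.
P₀ = 4.35 × [(1+0.042) + 5×(0.2746−0.042)] / (0.135−0.042)
   = 4.35 × 2.2050 / 0.093 = 103.1371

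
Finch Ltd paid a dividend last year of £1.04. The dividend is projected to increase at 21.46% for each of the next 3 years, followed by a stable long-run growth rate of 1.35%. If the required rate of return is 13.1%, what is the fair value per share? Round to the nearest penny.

Two-stage DDM. Project D₁…D_3 at 0.2146, terminal growth 0.0135, discount at r = 0.131.
D_1 = 1.2632
D_2 = 1.5343
D_3 = 1.8635
Terminal value at t=3: TV = D_4/(r−g) = 1.8887/(0.131−0.0135) = 16.0738
P₀ = 1.2632/(1+0.131)^1 + 1.5343/(1+0.131)^2 + 1.8635/(1+0.131)^3 + 16.0738/(1+0.131)^3 = 14.7148

£14.71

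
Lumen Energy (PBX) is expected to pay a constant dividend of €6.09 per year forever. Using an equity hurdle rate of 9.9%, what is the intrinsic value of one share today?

Zero-growth DDM (perpetuity): P₀ = D/r = 6.09 / 0.099 = 61.5152

€61.52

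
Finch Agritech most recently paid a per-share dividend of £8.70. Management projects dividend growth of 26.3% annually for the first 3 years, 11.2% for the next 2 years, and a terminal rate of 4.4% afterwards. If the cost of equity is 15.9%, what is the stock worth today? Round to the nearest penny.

Three-stage DDM. Project D₁…D_5; terminal Gordon value at t=5 with g = 0.044; discount at r = 0.159.
D_1 = 10.9881
D_2 = 13.8780
D_3 = 17.5279
D_4 = 19.4910
D_5 = 21.6740
TV_5 = 22.6276/(0.159−0.044) = 196.7621
P₀ = Σ Dₜ/(1+r)ᵗ + TV_5/(1+r)^5 = 146.3222

£146.32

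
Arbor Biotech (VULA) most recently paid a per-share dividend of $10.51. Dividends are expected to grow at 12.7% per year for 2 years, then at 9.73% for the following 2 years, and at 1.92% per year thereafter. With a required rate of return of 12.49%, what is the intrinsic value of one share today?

$138.20

Three-stage DDM. Project D₁…D_4; terminal Gordon value at t=4 with g = 0.0192; discount at r = 0.1249.
D_1 = 11.8448
D_2 = 13.3491
D_3 = 14.6479
D_4 = 16.0732
TV_4 = 16.3818/(0.1249−0.0192) = 154.9836
P₀ = Σ Dₜ/(1+r)ᵗ + TV_4/(1+r)^4 = 138.1972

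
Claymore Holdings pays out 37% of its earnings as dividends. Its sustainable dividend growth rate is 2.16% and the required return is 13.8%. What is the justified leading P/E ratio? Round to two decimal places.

3.18

Justified leading P/E = b/(r−g) = 0.37/(0.138−0.0216) = 3.1787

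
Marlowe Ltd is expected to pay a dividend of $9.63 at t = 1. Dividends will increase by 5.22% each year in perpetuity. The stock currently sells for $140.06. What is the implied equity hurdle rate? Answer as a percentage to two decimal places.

Rearranging the constant-growth DDM: r = D₁/P₀ + g.
r = 9.6300 / 140.06 + 0.0522 = 0.06876 + 0.0522 = 0.12096

12.10%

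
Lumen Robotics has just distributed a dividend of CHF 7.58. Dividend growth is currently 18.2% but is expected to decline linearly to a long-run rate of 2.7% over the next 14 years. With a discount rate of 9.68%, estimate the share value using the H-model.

CHF 229.35

H-model: P₀ = D₀[(1+g_L) + H(g_S−g_L)]/(r−g_L), with H = 14/2 = 7.
P₀ = 7.58 × [(1+0.027) + 7×(0.182−0.027)] / (0.0968−0.027)
   = 7.58 × 2.1120 / 0.0698 = 229.3547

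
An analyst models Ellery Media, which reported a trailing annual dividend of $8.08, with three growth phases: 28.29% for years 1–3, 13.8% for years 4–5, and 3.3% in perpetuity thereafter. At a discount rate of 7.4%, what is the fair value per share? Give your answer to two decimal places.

$454.56

Three-stage DDM. Project D₁…D_5; terminal Gordon value at t=5 with g = 0.033; discount at r = 0.074.
D_1 = 10.3658
D_2 = 13.2983
D_3 = 17.0604
D_4 = 19.4148
D_5 = 22.0940
TV_5 = 22.8231/(0.074−0.033) = 556.6610
P₀ = Σ Dₜ/(1+r)ᵗ + TV_5/(1+r)^5 = 454.5610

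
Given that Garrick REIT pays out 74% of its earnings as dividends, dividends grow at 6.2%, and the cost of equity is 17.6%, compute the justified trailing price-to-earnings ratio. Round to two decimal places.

6.89

Justified trailing P/E = b(1+g)/(r−g) = 0.74×(1+0.062)/(0.176−0.062) = 6.8937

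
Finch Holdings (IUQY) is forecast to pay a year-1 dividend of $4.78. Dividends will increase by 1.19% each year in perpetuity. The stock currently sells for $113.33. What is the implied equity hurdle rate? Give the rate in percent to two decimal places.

5.41%

Rearranging the constant-growth DDM: r = D₁/P₀ + g.
r = 4.7800 / 113.33 + 0.0119 = 0.04218 + 0.0119 = 0.05408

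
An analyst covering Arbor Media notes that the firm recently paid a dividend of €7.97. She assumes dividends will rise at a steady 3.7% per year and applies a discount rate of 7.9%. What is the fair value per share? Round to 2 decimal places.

Gordon growth model: P₀ = D₁/(r − g). D₁ = 7.97 × (1 + 0.037) = 8.2649.
P₀ = 8.2649 / (0.079 − 0.037) = 8.2649 / 0.042 = 196.7831

€196.78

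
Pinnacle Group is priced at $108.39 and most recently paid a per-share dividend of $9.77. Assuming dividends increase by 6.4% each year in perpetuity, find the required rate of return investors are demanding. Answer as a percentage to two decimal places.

Rearranging the constant-growth DDM: r = D₁/P₀ + g.
D₁ = 9.77 × (1 + 0.064) = 10.3953.
r = 10.3953 / 108.39 + 0.064 = 0.09591 + 0.064 = 0.15991

15.99%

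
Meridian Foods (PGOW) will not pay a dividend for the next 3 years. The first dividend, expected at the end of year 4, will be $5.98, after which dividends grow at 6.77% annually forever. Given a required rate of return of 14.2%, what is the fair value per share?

Deferred-dividend DDM. At t=3 the remaining stream is a growing perpetuity with first payment D_4 = 5.98.
V_3 = D_4/(r−g) = 5.98/(0.142−0.0677) = 80.4845
P₀ = V_3/(1+r)^3 = 80.4845/(1+0.142)^3 = 54.0398

$54.04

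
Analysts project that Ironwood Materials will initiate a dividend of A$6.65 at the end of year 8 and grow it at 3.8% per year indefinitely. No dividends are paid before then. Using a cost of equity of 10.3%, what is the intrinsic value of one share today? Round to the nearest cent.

Deferred-dividend DDM. At t=7 the remaining stream is a growing perpetuity with first payment D_8 = 6.65.
V_7 = D_8/(r−g) = 6.65/(0.103−0.038) = 102.3077
P₀ = V_7/(1+r)^7 = 102.3077/(1+0.103)^7 = 51.5086

A$51.51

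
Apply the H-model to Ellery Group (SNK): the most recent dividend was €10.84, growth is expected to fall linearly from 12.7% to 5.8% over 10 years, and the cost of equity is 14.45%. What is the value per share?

€175.82

H-model: P₀ = D₀[(1+g_L) + H(g_S−g_L)]/(r−g_L), with H = 10/2 = 5.
P₀ = 10.84 × [(1+0.058) + 5×(0.127−0.058)] / (0.1445−0.058)
   = 10.84 × 1.4030 / 0.0865 = 175.8210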